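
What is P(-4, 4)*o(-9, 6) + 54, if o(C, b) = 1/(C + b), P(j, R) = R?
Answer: 158/3 ≈ 52.667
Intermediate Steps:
P(-4, 4)*o(-9, 6) + 54 = 4/(-9 + 6) + 54 = 4/(-3) + 54 = 4*(-1/3) + 54 = -4/3 + 54 = 158/3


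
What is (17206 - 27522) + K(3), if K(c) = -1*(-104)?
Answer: -10212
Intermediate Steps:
K(c) = 104
(17206 - 27522) + K(3) = (17206 - 27522) + 104 = -10316 + 104 = -10212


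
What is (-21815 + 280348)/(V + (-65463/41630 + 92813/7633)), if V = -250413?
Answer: -82151908854070/79568318993159 ≈ -1.0325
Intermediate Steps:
(-21815 + 280348)/(V + (-65463/41630 + 92813/7633)) = (-21815 + 280348)/(-250413 + (-65463/41630 + 92813/7633)) = 258533/(-250413 + (-65463*1/41630 + 92813*(1/7633))) = 258533/(-250413 + (-65463/41630 + 92813/7633)) = 258533/(-250413 + 3364126111/317761790) = 258533/(-79568318993159/317761790) = 258533*(-317761790/79568318993159) = -82151908854070/79568318993159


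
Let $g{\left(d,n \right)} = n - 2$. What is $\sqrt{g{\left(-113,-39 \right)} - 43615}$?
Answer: $2 i \sqrt{10914} \approx 208.94 i$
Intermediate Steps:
$g{\left(d,n \right)} = -2 + n$
$\sqrt{g{\left(-113,-39 \right)} - 43615} = \sqrt{\left(-2 - 39\right) - 43615} = \sqrt{-41 - 43615} = \sqrt{-43656} = 2 i \sqrt{10914}$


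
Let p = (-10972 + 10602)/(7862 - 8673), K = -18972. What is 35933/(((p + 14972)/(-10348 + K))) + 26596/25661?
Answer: -10962648307683104/155796424791 ≈ -70365.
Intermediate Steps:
p = 370/811 (p = -370/(-811) = -370*(-1/811) = 370/811 ≈ 0.45623)
35933/(((p + 14972)/(-10348 + K))) + 26596/25661 = 35933/(((370/811 + 14972)/(-10348 - 18972))) + 26596/25661 = 35933/(((12142662/811)/(-29320))) + 26596*(1/25661) = 35933/(((12142662/811)*(-1/29320))) + 26596/25661 = 35933/(-6071331/11889260) + 26596/25661 = 35933*(-11889260/6071331) + 26596/25661 = -427216779580/6071331 + 26596/25661 = -10962648307683104/155796424791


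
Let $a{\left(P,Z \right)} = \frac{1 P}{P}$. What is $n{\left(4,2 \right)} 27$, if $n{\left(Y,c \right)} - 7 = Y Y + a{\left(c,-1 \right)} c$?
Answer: $675$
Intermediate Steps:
$a{\left(P,Z \right)} = 1$ ($a{\left(P,Z \right)} = \frac{P}{P} = 1$)
$n{\left(Y,c \right)} = 7 + c + Y^{2}$ ($n{\left(Y,c \right)} = 7 + \left(Y Y + 1 c\right) = 7 + \left(Y^{2} + c\right) = 7 + \left(c + Y^{2}\right) = 7 + c + Y^{2}$)
$n{\left(4,2 \right)} 27 = \left(7 + 2 + 4^{2}\right) 27 = \left(7 + 2 + 16\right) 27 = 25 \cdot 27 = 675$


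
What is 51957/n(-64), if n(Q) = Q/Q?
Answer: 51957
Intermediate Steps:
n(Q) = 1
51957/n(-64) = 51957/1 = 51957*1 = 51957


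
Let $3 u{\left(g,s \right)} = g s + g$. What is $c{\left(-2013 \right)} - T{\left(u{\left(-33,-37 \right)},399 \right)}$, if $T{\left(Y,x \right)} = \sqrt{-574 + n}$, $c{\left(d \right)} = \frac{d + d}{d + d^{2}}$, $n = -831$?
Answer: $- \frac{1}{1006} - i \sqrt{1405} \approx -0.00099404 - 37.483 i$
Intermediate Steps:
$c{\left(d \right)} = \frac{2 d}{d + d^{2}}$
$u{\left(g,s \right)} = \frac{g}{3} + \frac{g s}{3}$ ($u{\left(g,s \right)} = \frac{g s + g}{3} = \frac{g + g s}{3} = \frac{g}{3} + \frac{g s}{3}$)
$T{\left(Y,x \right)} = i \sqrt{1405}$ ($T{\left(Y,x \right)} = \sqrt{-574 - 831} = \sqrt{-1405} = i \sqrt{1405}$)
$c{\left(-2013 \right)} - T{\left(u{\left(-33,-37 \right)},399 \right)} = \frac{2}{1 - 2013} - i \sqrt{1405} = \frac{2}{-2012} - i \sqrt{1405} = 2 \left(- \frac{1}{2012}\right) - i \sqrt{1405} = - \frac{1}{1006} - i \sqrt{1405}$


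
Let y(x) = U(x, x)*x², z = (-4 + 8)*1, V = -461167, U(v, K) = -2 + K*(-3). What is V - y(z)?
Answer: -460943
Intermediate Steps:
U(v, K) = -2 - 3*K
z = 4 (z = 4*1 = 4)
y(x) = x²*(-2 - 3*x) (y(x) = (-2 - 3*x)*x² = x²*(-2 - 3*x))
V - y(z) = -461167 - 4²*(-2 - 3*4) = -461167 - 16*(-2 - 12) = -461167 - 16*(-14) = -461167 - 1*(-224) = -461167 + 224 = -460943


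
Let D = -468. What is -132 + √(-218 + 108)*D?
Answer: -132 - 468*I*√110 ≈ -132.0 - 4908.4*I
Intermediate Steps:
-132 + √(-218 + 108)*D = -132 + √(-218 + 108)*(-468) = -132 + √(-110)*(-468) = -132 + (I*√110)*(-468) = -132 - 468*I*√110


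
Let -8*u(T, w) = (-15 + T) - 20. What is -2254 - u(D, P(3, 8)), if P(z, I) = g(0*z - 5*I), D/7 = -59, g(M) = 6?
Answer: -2310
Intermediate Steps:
D = -413 (D = 7*(-59) = -413)
P(z, I) = 6
u(T, w) = 35/8 - T/8 (u(T, w) = -((-15 + T) - 20)/8 = -(-35 + T)/8 = 35/8 - T/8)
-2254 - u(D, P(3, 8)) = -2254 - (35/8 - ⅛*(-413)) = -2254 - (35/8 + 413/8) = -2254 - 1*56 = -2254 - 56 = -2310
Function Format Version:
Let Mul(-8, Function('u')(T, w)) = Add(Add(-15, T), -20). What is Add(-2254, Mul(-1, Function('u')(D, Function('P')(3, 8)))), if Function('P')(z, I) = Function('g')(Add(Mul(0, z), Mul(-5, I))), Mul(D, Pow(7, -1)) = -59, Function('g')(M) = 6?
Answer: -2310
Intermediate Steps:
D = -413 (D = Mul(7, -59) = -413)
Function('P')(z, I) = 6
Function('u')(T, w) = Add(Rational(35, 8), Mul(Rational(-1, 8), T)) (Function('u')(T, w) = Mul(Rational(-1, 8), Add(Add(-15, T), -20)) = Mul(Rational(-1, 8), Add(-35, T)) = Add(Rational(35, 8), Mul(Rational(-1, 8), T)))
Add(-2254, Mul(-1, Function('u')(D, Function('P')(3, 8)))) = Add(-2254, Mul(-1, Add(Rational(35, 8), Mul(Rational(-1, 8), -413)))) = Add(-2254, Mul(-1, Add(Rational(35, 8), Rational(413, 8)))) = Add(-2254, Mul(-1, 56)) = Add(-2254, -56) = -2310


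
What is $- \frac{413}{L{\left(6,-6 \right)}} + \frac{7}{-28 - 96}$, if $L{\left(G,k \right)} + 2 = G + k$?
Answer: $\frac{25599}{124} \approx 206.44$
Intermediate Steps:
$L{\left(G,k \right)} = -2 + G + k$ ($L{\left(G,k \right)} = -2 + \left(G + k\right) = -2 + G + k$)
$- \frac{413}{L{\left(6,-6 \right)}} + \frac{7}{-28 - 96} = - \frac{413}{-2 + 6 - 6} + \frac{7}{-28 - 96} = - \frac{413}{-2} + \frac{7}{-28 - 96} = \left(-413\right) \left(- \frac{1}{2}\right) + \frac{7}{-28 - 96} = \frac{413}{2} + \frac{7}{-124} = \frac{413}{2} + 7 \left(- \frac{1}{124}\right) = \frac{413}{2} - \frac{7}{124} = \frac{25599}{124}$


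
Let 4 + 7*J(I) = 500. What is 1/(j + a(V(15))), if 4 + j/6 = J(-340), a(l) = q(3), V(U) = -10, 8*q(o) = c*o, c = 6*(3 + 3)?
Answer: 14/5805 ≈ 0.0024117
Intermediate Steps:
J(I) = 496/7 (J(I) = -4/7 + (⅐)*500 = -4/7 + 500/7 = 496/7)
c = 36 (c = 6*6 = 36)
q(o) = 9*o/2 (q(o) = (36*o)/8 = 9*o/2)
a(l) = 27/2 (a(l) = (9/2)*3 = 27/2)
j = 2808/7 (j = -24 + 6*(496/7) = -24 + 2976/7 = 2808/7 ≈ 401.14)
1/(j + a(V(15))) = 1/(2808/7 + 27/2) = 1/(5805/14) = 14/5805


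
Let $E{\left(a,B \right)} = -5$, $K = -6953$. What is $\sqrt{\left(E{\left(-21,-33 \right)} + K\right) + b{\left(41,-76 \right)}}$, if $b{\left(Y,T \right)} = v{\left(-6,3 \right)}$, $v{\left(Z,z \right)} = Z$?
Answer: $2 i \sqrt{1741} \approx 83.451 i$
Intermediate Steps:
$b{\left(Y,T \right)} = -6$
$\sqrt{\left(E{\left(-21,-33 \right)} + K\right) + b{\left(41,-76 \right)}} = \sqrt{\left(-5 - 6953\right) - 6} = \sqrt{-6958 - 6} = \sqrt{-6964} = 2 i \sqrt{1741}$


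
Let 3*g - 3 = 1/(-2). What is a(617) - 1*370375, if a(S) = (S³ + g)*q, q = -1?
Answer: -1411532933/6 ≈ -2.3526e+8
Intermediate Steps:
g = ⅚ (g = 1 + (⅓)/(-2) = 1 + (⅓)*(-½) = 1 - ⅙ = ⅚ ≈ 0.83333)
a(S) = -⅚ - S³ (a(S) = (S³ + ⅚)*(-1) = (⅚ + S³)*(-1) = -⅚ - S³)
a(617) - 1*370375 = (-⅚ - 1*617³) - 1*370375 = (-⅚ - 1*234885113) - 370375 = (-⅚ - 234885113) - 370375 = -1409310683/6 - 370375 = -1411532933/6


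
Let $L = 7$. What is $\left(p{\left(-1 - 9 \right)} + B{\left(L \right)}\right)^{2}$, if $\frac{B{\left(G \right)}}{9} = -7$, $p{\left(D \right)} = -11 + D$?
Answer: $7056$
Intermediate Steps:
$B{\left(G \right)} = -63$ ($B{\left(G \right)} = 9 \left(-7\right) = -63$)
$\left(p{\left(-1 - 9 \right)} + B{\left(L \right)}\right)^{2} = \left(\left(-11 - 10\right) - 63\right)^{2} = \left(-21 - 63\right)^{2} = \left(-84\right)^{2} = 7056$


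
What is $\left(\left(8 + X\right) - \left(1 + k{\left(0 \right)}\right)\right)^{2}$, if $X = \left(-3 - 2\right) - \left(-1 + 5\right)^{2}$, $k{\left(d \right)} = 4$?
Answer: $324$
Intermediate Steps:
$X = -21$ ($X = \left(-3 - 2\right) - 4^{2} = -5 - 16 = -21$)
$\left(\left(8 + X\right) - \left(1 + k{\left(0 \right)}\right)\right)^{2} = \left(\left(8 - 21\right) - 5\right)^{2} = \left(-13 + \left(\left(-3 + 2\right) - 4\right)\right)^{2} = \left(-13 - 5\right)^{2} = \left(-18\right)^{2} = 324$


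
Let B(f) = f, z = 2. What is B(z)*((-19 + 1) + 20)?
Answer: 4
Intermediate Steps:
B(z)*((-19 + 1) + 20) = 2*((-19 + 1) + 20) = 2*(-18 + 20) = 2*2 = 4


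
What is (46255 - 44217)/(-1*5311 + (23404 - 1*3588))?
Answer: 2038/14505 ≈ 0.14050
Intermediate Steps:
(46255 - 44217)/(-1*5311 + (23404 - 1*3588)) = 2038/(-5311 + (23404 - 3588)) = 2038/(-5311 + 19816) = 2038/14505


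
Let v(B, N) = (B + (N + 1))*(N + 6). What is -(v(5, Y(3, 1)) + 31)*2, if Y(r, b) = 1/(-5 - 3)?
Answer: -4193/32 ≈ -131.03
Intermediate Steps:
Y(r, b) = -1/8 (Y(r, b) = 1/(-8) = -1/8)
v(B, N) = (6 + N)*(1 + B + N) (v(B, N) = (B + (1 + N))*(6 + N) = (1 + B + N)*(6 + N) = (6 + N)*(1 + B + N))
-(v(5, Y(3, 1)) + 31)*2 = -((6 + (-1/8)**2 + 6*5 + 7*(-1/8) + 5*(-1/8)) + 31)*2 = -((6 + 1/64 + 30 - 7/8 - 5/8) + 31)*2 = -(2209/64 + 31)*2 = -4193*2/64 = -1*4193/32 = -4193/32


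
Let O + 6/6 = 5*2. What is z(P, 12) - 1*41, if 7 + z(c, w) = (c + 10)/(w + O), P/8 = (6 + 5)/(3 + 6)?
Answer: -8894/189 ≈ -47.058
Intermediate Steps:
O = 9 (O = -1 + 5*2 = -1 + 10 = 9)
P = 88/9 (P = 8*((6 + 5)/(3 + 6)) = 8*(11/9) = 88/9 ≈ 9.7778)
z(c, w) = -7 + (10 + c)/(9 + w) (z(c, w) = -7 + (c + 10)/(w + 9) = -7 + (10 + c)/(9 + w))
z(P, 12) - 1*41 = (-53 + 88/9 - 7*12)/(9 + 12) - 1*41 = (-53 + 88/9 - 84)/21 - 41 = (1/21)*(-1145/9) - 41 = -1145/189 - 41 = -8894/189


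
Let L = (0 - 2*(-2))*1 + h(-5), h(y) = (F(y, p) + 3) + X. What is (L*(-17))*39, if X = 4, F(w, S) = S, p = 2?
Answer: -8619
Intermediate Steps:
h(y) = 9 (h(y) = (2 + 3) + 4 = 5 + 4 = 9)
L = 13 (L = (0 - 2*(-2))*1 + 9 = (0 + 4)*1 + 9 = 4*1 + 9 = 4 + 9 = 13)
(L*(-17))*39 = (13*(-17))*39 = -221*39 = -8619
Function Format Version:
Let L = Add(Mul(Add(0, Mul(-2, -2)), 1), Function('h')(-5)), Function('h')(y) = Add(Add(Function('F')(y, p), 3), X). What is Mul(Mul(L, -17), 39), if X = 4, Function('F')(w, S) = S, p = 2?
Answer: -8619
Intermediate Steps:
Function('h')(y) = 9 (Function('h')(y) = Add(Add(2, 3), 4) = Add(5, 4) = 9)
L = 13 (L = Add(Mul(Add(0, Mul(-2, -2)), 1), 9) = Add(Mul(Add(0, 4), 1), 9) = Add(Mul(4, 1), 9) = Add(4, 9) = 13)
Mul(Mul(L, -17), 39) = Mul(Mul(13, -17), 39) = Mul(-221, 39) = -8619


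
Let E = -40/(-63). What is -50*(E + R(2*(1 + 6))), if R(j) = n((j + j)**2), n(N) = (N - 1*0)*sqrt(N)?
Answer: -69150800/63 ≈ -1.0976e+6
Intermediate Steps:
E = 40/63 (E = -40*(-1/63) = 40/63 ≈ 0.63492)
n(N) = N**(3/2) (n(N) = (N + 0)*sqrt(N) = N*sqrt(N) = N**(3/2))
R(j) = 8*(j**2)**(3/2) (R(j) = ((j + j)**2)**(3/2) = ((2*j)**2)**(3/2) = (4*j**2)**(3/2) = 8*(j**2)**(3/2))
-50*(E + R(2*(1 + 6))) = -50*(40/63 + 8*((2*(1 + 6))**2)**(3/2)) = -50*(40/63 + 8*((2*7)**2)**(3/2)) = -50*(40/63 + 8*(14**2)**(3/2)) = -50*(40/63 + 8*196**(3/2)) = -50*(40/63 + 8*2744) = -50*(40/63 + 21952) = -50*1383016/63 = -69150800/63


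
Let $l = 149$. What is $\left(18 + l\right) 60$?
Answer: $10020$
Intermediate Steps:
$\left(18 + l\right) 60 = \left(18 + 149\right) 60 = 167 \cdot 60 = 10020$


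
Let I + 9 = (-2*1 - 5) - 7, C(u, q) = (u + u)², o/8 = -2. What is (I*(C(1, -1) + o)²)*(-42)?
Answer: 139104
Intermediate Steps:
o = -16 (o = 8*(-2) = -16)
C(u, q) = 4*u² (C(u, q) = (2*u)² = 4*u²)
I = -23 (I = -9 + ((-2*1 - 5) - 7) = -9 + ((-2 - 5) - 7) = -9 + (-7 - 7) = -9 - 14 = -23)
(I*(C(1, -1) + o)²)*(-42) = -23*(4*1² - 16)²*(-42) = -23*(4*1 - 16)²*(-42) = -23*(4 - 16)²*(-42) = -23*(-12)²*(-42) = -23*144*(-42) = -3312*(-42) = 139104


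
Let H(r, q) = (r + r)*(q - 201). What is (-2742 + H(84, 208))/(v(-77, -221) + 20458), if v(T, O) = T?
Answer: -1566/20381 ≈ -0.076836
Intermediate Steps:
H(r, q) = 2*r*(-201 + q) (H(r, q) = (2*r)*(-201 + q) = 2*r*(-201 + q))
(-2742 + H(84, 208))/(v(-77, -221) + 20458) = (-2742 + 2*84*(-201 + 208))/(-77 + 20458) = (-2742 + 2*84*7)/20381 = (-2742 + 1176)*(1/20381) = -1566*1/20381 = -1566/20381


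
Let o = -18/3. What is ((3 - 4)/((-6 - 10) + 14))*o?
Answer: -3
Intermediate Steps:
o = -6 (o = -18/3 = -1*6 = -6)
((3 - 4)/((-6 - 10) + 14))*o = ((3 - 4)/((-6 - 10) + 14))*(-6) = (-1/(-16 + 14))*(-6) = (-1/(-2))*(-6) = -1/2*(-1)*(-6) = (1/2)*(-6) = -3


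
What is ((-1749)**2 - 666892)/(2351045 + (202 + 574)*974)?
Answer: 2392109/3106869 ≈ 0.76994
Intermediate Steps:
((-1749)**2 - 666892)/(2351045 + (202 + 574)*974) = (3059001 - 666892)/(2351045 + 776*974) = 2392109/(2351045 + 755824) = 2392109/3106869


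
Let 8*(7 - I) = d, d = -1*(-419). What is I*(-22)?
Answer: 3993/4 ≈ 998.25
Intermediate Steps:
d = 419
I = -363/8 (I = 7 - ⅛*419 = 7 - 419/8 = -363/8 ≈ -45.375)
I*(-22) = -363/8*(-22) = 3993/4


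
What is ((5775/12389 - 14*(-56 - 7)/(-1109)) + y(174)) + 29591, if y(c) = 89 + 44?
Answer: 408385432701/13739401 ≈ 29724.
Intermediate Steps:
y(c) = 133
((5775/12389 - 14*(-56 - 7)/(-1109)) + y(174)) + 29591 = ((5775/12389 - 14*(-56 - 7)/(-1109)) + 133) + 29591 = ((5775*(1/12389) - 14*(-63)*(-1/1109)) + 133) + 29591 = ((5775/12389 + 882*(-1/1109)) + 133) + 29591 = ((5775/12389 - 882/1109) + 133) + 29591 = (-4522623/13739401 + 133) + 29591 = 1822817710/13739401 + 29591 = 408385432701/13739401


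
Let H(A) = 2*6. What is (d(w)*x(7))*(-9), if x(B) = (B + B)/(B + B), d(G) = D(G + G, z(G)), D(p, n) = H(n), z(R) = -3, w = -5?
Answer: -108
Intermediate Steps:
H(A) = 12
D(p, n) = 12
d(G) = 12
x(B) = 1 (x(B) = (2*B)/((2*B)) = (2*B)*(1/(2*B)) = 1)
(d(w)*x(7))*(-9) = (12*1)*(-9) = 12*(-9) = -108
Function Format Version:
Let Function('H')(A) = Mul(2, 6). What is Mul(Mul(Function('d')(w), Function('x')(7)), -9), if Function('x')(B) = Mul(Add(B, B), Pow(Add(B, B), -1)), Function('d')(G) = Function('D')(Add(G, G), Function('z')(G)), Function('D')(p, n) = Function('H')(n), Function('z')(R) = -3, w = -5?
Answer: -108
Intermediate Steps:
Function('H')(A) = 12
Function('D')(p, n) = 12
Function('d')(G) = 12
Function('x')(B) = 1 (Function('x')(B) = Mul(Mul(2, B), Pow(Mul(2, B), -1)) = Mul(Mul(2, B), Mul(Rational(1, 2), Pow(B, -1))) = 1)
Mul(Mul(Function('d')(w), Function('x')(7)), -9) = Mul(Mul(12, 1), -9) = Mul(12, -9) = -108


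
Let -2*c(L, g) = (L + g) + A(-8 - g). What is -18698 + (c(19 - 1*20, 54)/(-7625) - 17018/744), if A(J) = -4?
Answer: -53101749011/2836500 ≈ -18721.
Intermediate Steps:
c(L, g) = 2 - L/2 - g/2 (c(L, g) = -((L + g) - 4)/2 = -(-4 + L + g)/2 = 2 - L/2 - g/2)
-18698 + (c(19 - 1*20, 54)/(-7625) - 17018/744) = -18698 + ((2 - (19 - 1*20)/2 - ½*54)/(-7625) - 17018/744) = -18698 + ((2 - (19 - 20)/2 - 27)*(-1/7625) - 17018*1/744) = -18698 + ((2 - ½*(-1) - 27)*(-1/7625) - 8509/372) = -18698 + ((2 + ½ - 27)*(-1/7625) - 8509/372) = -18698 + (-49/2*(-1/7625) - 8509/372) = -18698 + (49/15250 - 8509/372) = -18698 - 64872011/2836500 = -53101749011/2836500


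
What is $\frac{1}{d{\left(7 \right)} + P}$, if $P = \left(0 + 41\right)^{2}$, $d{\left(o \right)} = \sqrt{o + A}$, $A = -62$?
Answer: $\frac{1681}{2825816} - \frac{i \sqrt{55}}{2825816} \approx 0.00059487 - 2.6244 \cdot 10^{-6} i$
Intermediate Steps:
$d{\left(o \right)} = \sqrt{-62 + o}$ ($d{\left(o \right)} = \sqrt{o - 62} = \sqrt{-62 + o}$)
$P = 1681$ ($P = 41^{2} = 1681$)
$\frac{1}{d{\left(7 \right)} + P} = \frac{1}{\sqrt{-62 + 7} + 1681} = \frac{1}{\sqrt{-55} + 1681} = \frac{1}{i \sqrt{55} + 1681} = \frac{1}{1681 + i \sqrt{55}}$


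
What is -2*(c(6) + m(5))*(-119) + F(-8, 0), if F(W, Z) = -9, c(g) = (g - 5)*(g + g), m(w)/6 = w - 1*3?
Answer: 5703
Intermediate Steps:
m(w) = -18 + 6*w (m(w) = 6*(w - 1*3) = 6*(w - 3) = 6*(-3 + w) = -18 + 6*w)
c(g) = 2*g*(-5 + g) (c(g) = (-5 + g)*(2*g) = 2*g*(-5 + g))
-2*(c(6) + m(5))*(-119) + F(-8, 0) = -2*(2*6*(-5 + 6) + (-18 + 6*5))*(-119) - 9 = -2*(2*6*1 + (-18 + 30))*(-119) - 9 = -2*(12 + 12)*(-119) - 9 = -2*24*(-119) - 9 = -48*(-119) - 9 = 5712 - 9 = 5703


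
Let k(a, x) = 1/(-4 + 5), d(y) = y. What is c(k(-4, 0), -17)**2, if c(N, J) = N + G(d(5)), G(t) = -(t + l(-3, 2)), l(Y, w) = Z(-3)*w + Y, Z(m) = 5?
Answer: 121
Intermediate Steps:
k(a, x) = 1 (k(a, x) = 1/1 = 1)
l(Y, w) = Y + 5*w (l(Y, w) = 5*w + Y = Y + 5*w)
G(t) = -7 - t (G(t) = -(t + (-3 + 5*2)) = -(t + (-3 + 10)) = -(t + 7) = -(7 + t) = -7 - t)
c(N, J) = -12 + N (c(N, J) = N + (-7 - 1*5) = N + (-7 - 5) = N - 12 = -12 + N)
c(k(-4, 0), -17)**2 = (-12 + 1)**2 = (-11)**2 = 121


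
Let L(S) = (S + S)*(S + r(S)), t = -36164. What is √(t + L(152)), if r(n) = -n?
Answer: 2*I*√9041 ≈ 190.17*I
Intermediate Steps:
L(S) = 0 (L(S) = (S + S)*(S - S) = (2*S)*0 = 0)
√(t + L(152)) = √(-36164 + 0) = √(-36164) = 2*I*√9041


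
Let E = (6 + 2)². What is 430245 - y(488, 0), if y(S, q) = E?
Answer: 430181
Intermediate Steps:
E = 64 (E = 8² = 64)
y(S, q) = 64
430245 - y(488, 0) = 430245 - 1*64 = 430245 - 64 = 430181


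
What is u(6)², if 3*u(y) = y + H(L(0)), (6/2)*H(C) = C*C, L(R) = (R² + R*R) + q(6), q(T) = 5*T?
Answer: 10404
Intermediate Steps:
L(R) = 30 + 2*R² (L(R) = (R² + R*R) + 5*6 = (R² + R²) + 30 = 2*R² + 30 = 30 + 2*R²)
H(C) = C²/3 (H(C) = (C*C)/3 = C²/3)
u(y) = 100 + y/3 (u(y) = (y + (30 + 2*0²)²/3)/3 = (y + (30 + 2*0)²/3)/3 = (y + (30 + 0)²/3)/3 = (y + (⅓)*30²)/3 = (y + (⅓)*900)/3 = (y + 300)/3 = (300 + y)/3 = 100 + y/3)
u(6)² = (100 + (⅓)*6)² = (100 + 2)² = 102² = 10404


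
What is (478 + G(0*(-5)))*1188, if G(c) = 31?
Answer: 604692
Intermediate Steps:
(478 + G(0*(-5)))*1188 = (478 + 31)*1188 = 509*1188 = 604692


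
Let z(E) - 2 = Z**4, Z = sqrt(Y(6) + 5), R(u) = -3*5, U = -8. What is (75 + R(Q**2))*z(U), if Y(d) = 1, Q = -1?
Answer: 2280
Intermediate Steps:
R(u) = -15
Z = sqrt(6) (Z = sqrt(1 + 5) = sqrt(6) ≈ 2.4495)
z(E) = 38 (z(E) = 2 + (sqrt(6))**4 = 2 + 36 = 38)
(75 + R(Q**2))*z(U) = (75 - 15)*38 = 60*38 = 2280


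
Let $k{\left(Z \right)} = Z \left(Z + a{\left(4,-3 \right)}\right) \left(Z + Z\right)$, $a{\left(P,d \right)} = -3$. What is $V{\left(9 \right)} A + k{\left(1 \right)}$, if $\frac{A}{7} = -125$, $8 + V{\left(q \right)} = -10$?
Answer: $15746$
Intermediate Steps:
$V{\left(q \right)} = -18$ ($V{\left(q \right)} = -8 - 10 = -18$)
$A = -875$ ($A = 7 \left(-125\right) = -875$)
$k{\left(Z \right)} = 2 Z^{2} \left(-3 + Z\right)$ ($k{\left(Z \right)} = Z \left(Z - 3\right) \left(Z + Z\right) = Z \left(-3 + Z\right) 2 Z = Z 2 Z \left(-3 + Z\right) = 2 Z^{2} \left(-3 + Z\right)$)
$V{\left(9 \right)} A + k{\left(1 \right)} = \left(-18\right) \left(-875\right) + 2 \cdot 1^{2} \left(-3 + 1\right) = 15750 + 2 \cdot 1 \left(-2\right) = 15750 - 4 = 15746$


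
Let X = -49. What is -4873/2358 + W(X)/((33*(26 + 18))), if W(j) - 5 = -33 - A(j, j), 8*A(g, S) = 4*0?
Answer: -595135/285318 ≈ -2.0859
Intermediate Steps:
A(g, S) = 0 (A(g, S) = (4*0)/8 = (1/8)*0 = 0)
W(j) = -28 (W(j) = 5 + (-33 - 1*0) = 5 + (-33 + 0) = 5 - 33 = -28)
-4873/2358 + W(X)/((33*(26 + 18))) = -4873/2358 - 28*1/(33*(26 + 18)) = -4873*1/2358 - 28/(33*44) = -4873/2358 - 28/1452 = -4873/2358 - 28*1/1452 = -4873/2358 - 7/363 = -595135/285318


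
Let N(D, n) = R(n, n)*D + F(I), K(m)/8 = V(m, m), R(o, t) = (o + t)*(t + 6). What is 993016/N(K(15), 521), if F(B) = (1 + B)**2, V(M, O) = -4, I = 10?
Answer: -993016/17572167 ≈ -0.056511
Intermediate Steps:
R(o, t) = (6 + t)*(o + t) (R(o, t) = (o + t)*(6 + t) = (6 + t)*(o + t))
K(m) = -32 (K(m) = 8*(-4) = -32)
N(D, n) = 121 + D*(2*n**2 + 12*n) (N(D, n) = (n**2 + 6*n + 6*n + n*n)*D + (1 + 10)**2 = (n**2 + 6*n + 6*n + n**2)*D + 11**2 = (2*n**2 + 12*n)*D + 121 = D*(2*n**2 + 12*n) + 121 = 121 + D*(2*n**2 + 12*n))
993016/N(K(15), 521) = 993016/(121 + 2*(-32)*521*(6 + 521)) = 993016/(121 + 2*(-32)*521*527) = 993016/(121 - 17572288) = 993016/(-17572167) = 993016*(-1/17572167) = -993016/17572167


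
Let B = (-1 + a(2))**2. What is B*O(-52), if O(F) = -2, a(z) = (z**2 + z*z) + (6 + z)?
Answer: -450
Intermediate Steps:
a(z) = 6 + z + 2*z**2 (a(z) = (z**2 + z**2) + (6 + z) = 2*z**2 + (6 + z) = 6 + z + 2*z**2)
B = 225 (B = (-1 + (6 + 2 + 2*2**2))**2 = (-1 + (6 + 2 + 2*4))**2 = (-1 + (6 + 2 + 8))**2 = (-1 + 16)**2 = 15**2 = 225)
B*O(-52) = 225*(-2) = -450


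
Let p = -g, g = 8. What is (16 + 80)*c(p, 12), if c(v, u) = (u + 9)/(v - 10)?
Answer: -112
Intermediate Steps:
p = -8 (p = -1*8 = -8)
c(v, u) = (9 + u)/(-10 + v)
(16 + 80)*c(p, 12) = (16 + 80)*((9 + 12)/(-10 - 8)) = 96*(21/(-18)) = 96*(-1/18*21) = 96*(-7/6) = -112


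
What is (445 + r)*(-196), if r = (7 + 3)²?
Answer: -106820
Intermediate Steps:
r = 100 (r = 10² = 100)
(445 + r)*(-196) = (445 + 100)*(-196) = 545*(-196) = -106820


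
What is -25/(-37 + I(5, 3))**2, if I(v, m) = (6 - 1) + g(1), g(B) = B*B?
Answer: -25/961 ≈ -0.026015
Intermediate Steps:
g(B) = B**2
I(v, m) = 6 (I(v, m) = (6 - 1) + 1**2 = 5 + 1 = 6)
-25/(-37 + I(5, 3))**2 = -25/(-37 + 6)**2 = -25*(1/(-31))**2 = -25*(-1/31)**2 = -25*1/961 = -25/961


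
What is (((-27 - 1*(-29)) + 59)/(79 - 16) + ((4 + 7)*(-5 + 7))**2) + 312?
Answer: 50209/63 ≈ 796.97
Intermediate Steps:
(((-27 - 1*(-29)) + 59)/(79 - 16) + ((4 + 7)*(-5 + 7))**2) + 312 = (((-27 + 29) + 59)/63 + (11*2)**2) + 312 = ((2 + 59)*(1/63) + 22**2) + 312 = (61*(1/63) + 484) + 312 = (61/63 + 484) + 312 = 30553/63 + 312 = 50209/63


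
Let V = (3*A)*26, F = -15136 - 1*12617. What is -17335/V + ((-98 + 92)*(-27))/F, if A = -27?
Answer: 160252361/19482606 ≈ 8.2254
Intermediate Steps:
F = -27753 (F = -15136 - 12617 = -27753)
V = -2106 (V = (3*(-27))*26 = -81*26 = -2106)
-17335/V + ((-98 + 92)*(-27))/F = -17335/(-2106) + ((-98 + 92)*(-27))/(-27753) = -17335*(-1/2106) - 6*(-27)*(-1/27753) = 17335/2106 + 162*(-1/27753) = 17335/2106 - 54/9251 = 160252361/19482606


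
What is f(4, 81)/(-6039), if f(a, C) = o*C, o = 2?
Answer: -18/671 ≈ -0.026826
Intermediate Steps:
f(a, C) = 2*C
f(4, 81)/(-6039) = (2*81)/(-6039) = 162*(-1/6039) = -18/671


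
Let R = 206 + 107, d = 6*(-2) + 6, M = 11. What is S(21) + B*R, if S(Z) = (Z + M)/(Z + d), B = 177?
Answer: 831047/15 ≈ 55403.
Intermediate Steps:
d = -6 (d = -12 + 6 = -6)
R = 313
S(Z) = (11 + Z)/(-6 + Z) (S(Z) = (Z + 11)/(Z - 6) = (11 + Z)/(-6 + Z))
S(21) + B*R = (11 + 21)/(-6 + 21) + 177*313 = 32/15 + 55401 = 831047/15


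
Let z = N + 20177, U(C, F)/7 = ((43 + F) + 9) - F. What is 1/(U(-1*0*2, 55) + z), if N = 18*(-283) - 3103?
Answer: 1/12344 ≈ 8.1011e-5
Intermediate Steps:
N = -8197 (N = -5094 - 3103 = -8197)
U(C, F) = 364 (U(C, F) = 7*(((43 + F) + 9) - F) = 7*((52 + F) - F) = 7*52 = 364)
z = 11980 (z = -8197 + 20177 = 11980)
1/(U(-1*0*2, 55) + z) = 1/(364 + 11980) = 1/12344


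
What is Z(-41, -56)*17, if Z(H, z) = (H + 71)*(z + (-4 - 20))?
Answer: -40800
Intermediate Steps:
Z(H, z) = (-24 + z)*(71 + H) (Z(H, z) = (71 + H)*(z - 24) = (71 + H)*(-24 + z) = (-24 + z)*(71 + H))
Z(-41, -56)*17 = (-1704 - 24*(-41) + 71*(-56) - 41*(-56))*17 = (-1704 + 984 - 3976 + 2296)*17 = -2400*17 = -40800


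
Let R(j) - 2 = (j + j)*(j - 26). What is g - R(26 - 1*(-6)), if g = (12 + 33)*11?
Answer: 109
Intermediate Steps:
g = 495 (g = 45*11 = 495)
R(j) = 2 + 2*j*(-26 + j) (R(j) = 2 + (j + j)*(j - 26) = 2 + (2*j)*(-26 + j) = 2 + 2*j*(-26 + j))
g - R(26 - 1*(-6)) = 495 - (2 - 52*(26 - 1*(-6)) + 2*(26 - 1*(-6))²) = 495 - (2 - 52*(26 + 6) + 2*(26 + 6)²) = 495 - (2 - 52*32 + 2*32²) = 495 - (2 - 1664 + 2*1024) = 495 - (2 - 1664 + 2048) = 495 - 1*386 = 495 - 386 = 109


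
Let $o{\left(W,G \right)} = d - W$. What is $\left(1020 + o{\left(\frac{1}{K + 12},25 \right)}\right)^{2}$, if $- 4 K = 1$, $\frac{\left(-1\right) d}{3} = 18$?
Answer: $\frac{2060978404}{2209} \approx 9.3299 \cdot 10^{5}$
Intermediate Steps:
$d = -54$ ($d = \left(-3\right) 18 = -54$)
$K = - \frac{1}{4}$ ($K = \left(- \frac{1}{4}\right) 1 = - \frac{1}{4} \approx -0.25$)
$o{\left(W,G \right)} = -54 - W$
$\left(1020 + o{\left(\frac{1}{K + 12},25 \right)}\right)^{2} = \left(1020 - \left(54 + \frac{1}{- \frac{1}{4} + 12}\right)\right)^{2} = \left(1020 - \frac{2542}{47}\right)^{2} = \left(\frac{45398}{47}\right)^{2} = \frac{2060978404}{2209}$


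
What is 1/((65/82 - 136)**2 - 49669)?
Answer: -6724/211052787 ≈ -3.1859e-5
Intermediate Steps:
1/((65/82 - 136)**2 - 49669) = 1/((-11087/82)**2 - 49669) = 1/(122921569/6724 - 49669) = 1/(-211052787/6724) = -6724/211052787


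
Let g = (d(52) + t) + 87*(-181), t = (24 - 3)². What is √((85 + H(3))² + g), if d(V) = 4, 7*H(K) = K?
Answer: I*√392194/7 ≈ 89.465*I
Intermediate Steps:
H(K) = K/7
t = 441 (t = 21² = 441)
g = -15302 (g = (4 + 441) + 87*(-181) = 445 - 15747 = -15302)
√((85 + H(3))² + g) = √((85 + (⅐)*3)² - 15302) = √((85 + 3/7)² - 15302) = √((598/7)² - 15302) = √(357604/49 - 15302) = √(-392194/49) = I*√392194/7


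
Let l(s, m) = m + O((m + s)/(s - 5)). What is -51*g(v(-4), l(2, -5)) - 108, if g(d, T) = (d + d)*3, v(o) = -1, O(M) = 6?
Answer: 198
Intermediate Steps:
l(s, m) = 6 + m (l(s, m) = m + 6 = 6 + m)
g(d, T) = 6*d (g(d, T) = (2*d)*3 = 6*d)
-51*g(v(-4), l(2, -5)) - 108 = -306*(-1) - 108 = -51*(-6) - 108 = 306 - 108 = 198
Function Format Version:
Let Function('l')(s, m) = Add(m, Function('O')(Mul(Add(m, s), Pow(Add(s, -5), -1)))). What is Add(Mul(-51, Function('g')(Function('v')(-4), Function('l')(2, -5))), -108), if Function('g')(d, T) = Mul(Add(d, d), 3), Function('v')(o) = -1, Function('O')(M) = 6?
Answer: 198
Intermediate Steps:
Function('l')(s, m) = Add(6, m) (Function('l')(s, m) = Add(m, 6) = Add(6, m))
Function('g')(d, T) = Mul(6, d) (Function('g')(d, T) = Mul(Mul(2, d), 3) = Mul(6, d))
Add(Mul(-51, Function('g')(Function('v')(-4), Function('l')(2, -5))), -108) = Add(Mul(-51, Mul(6, -1)), -108) = Add(Mul(-51, -6), -108) = Add(306, -108) = 198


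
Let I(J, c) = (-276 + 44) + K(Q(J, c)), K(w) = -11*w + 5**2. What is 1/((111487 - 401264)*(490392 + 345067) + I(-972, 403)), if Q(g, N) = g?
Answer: -1/242096792158 ≈ -4.1306e-12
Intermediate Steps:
K(w) = 25 - 11*w (K(w) = -11*w + 25 = 25 - 11*w)
I(J, c) = -207 - 11*J (I(J, c) = (-276 + 44) + (25 - 11*J) = -232 + (25 - 11*J) = -207 - 11*J)
1/((111487 - 401264)*(490392 + 345067) + I(-972, 403)) = 1/((111487 - 401264)*(490392 + 345067) + (-207 - 11*(-972))) = 1/(-289777*835459 + (-207 + 10692)) = 1/(-242096802643 + 10485) = 1/(-242096792158) = -1/242096792158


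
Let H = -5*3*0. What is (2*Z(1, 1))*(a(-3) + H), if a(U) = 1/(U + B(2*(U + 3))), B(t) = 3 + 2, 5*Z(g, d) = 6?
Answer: 6/5 ≈ 1.2000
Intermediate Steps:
Z(g, d) = 6/5 (Z(g, d) = (1/5)*6 = 6/5)
B(t) = 5
H = 0 (H = -15*0 = 0)
a(U) = 1/(5 + U) (a(U) = 1/(U + 5) = 1/(5 + U))
(2*Z(1, 1))*(a(-3) + H) = (2*(6/5))*(1/(5 - 3) + 0) = 12*(1/2 + 0)/5 = (12/5)*(1/2) = 6/5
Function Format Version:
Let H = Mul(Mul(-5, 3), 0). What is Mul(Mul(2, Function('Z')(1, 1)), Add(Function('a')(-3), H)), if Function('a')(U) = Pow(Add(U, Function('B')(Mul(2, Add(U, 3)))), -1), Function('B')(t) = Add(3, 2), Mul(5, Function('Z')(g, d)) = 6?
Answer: Rational(6, 5) ≈ 1.2000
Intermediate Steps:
Function('Z')(g, d) = Rational(6, 5) (Function('Z')(g, d) = Mul(Rational(1, 5), 6) = Rational(6, 5))
Function('B')(t) = 5
H = 0 (H = Mul(-15, 0) = 0)
Function('a')(U) = Pow(Add(5, U), -1) (Function('a')(U) = Pow(Add(U, 5), -1) = Pow(Add(5, U), -1))
Mul(Mul(2, Function('Z')(1, 1)), Add(Function('a')(-3), H)) = Mul(Mul(2, Rational(6, 5)), Add(Pow(Add(5, -3), -1), 0)) = Mul(Rational(12, 5), Add(Pow(2, -1), 0)) = Mul(Rational(12, 5), Add(Rational(1, 2), 0)) = Mul(Rational(12, 5), Rational(1, 2)) = Rational(6, 5)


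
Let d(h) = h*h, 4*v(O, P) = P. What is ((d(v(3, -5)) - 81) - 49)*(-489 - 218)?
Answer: 1452885/16 ≈ 90805.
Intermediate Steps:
v(O, P) = P/4
d(h) = h²
((d(v(3, -5)) - 81) - 49)*(-489 - 218) = ((((¼)*(-5))² - 81) - 49)*(-489 - 218) = (((-5/4)² - 81) - 49)*(-707) = ((25/16 - 81) - 49)*(-707) = (-1271/16 - 49)*(-707) = -2055/16*(-707) = 1452885/16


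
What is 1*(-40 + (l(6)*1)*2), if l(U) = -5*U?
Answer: -100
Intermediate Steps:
1*(-40 + (l(6)*1)*2) = 1*(-40 + (-5*6*1)*2) = 1*(-40 - 30*1*2) = 1*(-40 - 30*2) = 1*(-40 - 60) = 1*(-100) = -100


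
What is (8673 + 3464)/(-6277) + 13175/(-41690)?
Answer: -117738201/52337626 ≈ -2.2496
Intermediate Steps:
(8673 + 3464)/(-6277) + 13175/(-41690) = 12137*(-1/6277) + 13175*(-1/41690) = -12137/6277 - 2635/8338 = -117738201/52337626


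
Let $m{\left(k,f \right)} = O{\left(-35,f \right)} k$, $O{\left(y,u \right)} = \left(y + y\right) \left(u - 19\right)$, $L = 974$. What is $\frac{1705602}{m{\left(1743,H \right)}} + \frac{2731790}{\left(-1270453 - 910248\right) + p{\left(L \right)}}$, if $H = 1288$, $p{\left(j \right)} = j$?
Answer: $- \frac{71113779560959}{56248105903605} \approx -1.2643$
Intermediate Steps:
$O{\left(y,u \right)} = 2 y \left(-19 + u\right)$
$m{\left(k,f \right)} = k \left(1330 - 70 f\right)$ ($m{\left(k,f \right)} = 2 \left(-35\right) \left(-19 + f\right) k = \left(1330 - 70 f\right) k = k \left(1330 - 70 f\right)$)
$\frac{1705602}{m{\left(1743,H \right)}} + \frac{2731790}{\left(-1270453 - 910248\right) + p{\left(L \right)}} = \frac{1705602}{70 \cdot 1743 \left(19 - 1288\right)} + \frac{2731790}{\left(-1270453 - 910248\right) + 974} = \frac{1705602}{70 \cdot 1743 \left(19 - 1288\right)} + \frac{2731790}{-2180701 + 974} = \frac{1705602}{70 \cdot 1743 \left(-1269\right)} + \frac{2731790}{-2179727} = \frac{1705602}{-154830690} + 2731790 \left(- \frac{1}{2179727}\right) = 1705602 \left(- \frac{1}{154830690}\right) - \frac{2731790}{2179727} = - \frac{284267}{25805115} - \frac{2731790}{2179727} = - \frac{71113779560959}{56248105903605}$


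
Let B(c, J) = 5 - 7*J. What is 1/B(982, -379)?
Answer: 1/2658 ≈ 0.00037622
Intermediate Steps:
1/B(982, -379) = 1/(5 - 7*(-379)) = 1/(5 + 2653) = 1/2658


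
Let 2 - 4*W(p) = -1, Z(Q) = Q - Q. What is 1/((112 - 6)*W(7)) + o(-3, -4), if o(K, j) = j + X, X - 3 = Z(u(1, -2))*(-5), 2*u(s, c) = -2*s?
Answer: -157/159 ≈ -0.98742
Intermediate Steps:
u(s, c) = -s (u(s, c) = (-2*s)/2 = -s)
Z(Q) = 0
W(p) = ¾ (W(p) = ½ - ¼*(-1) = ½ + ¼ = ¾)
X = 3 (X = 3 + 0*(-5) = 3 + 0 = 3)
o(K, j) = 3 + j (o(K, j) = j + 3 = 3 + j)
1/((112 - 6)*W(7)) + o(-3, -4) = 1/((112 - 6)*(¾)) + (3 - 4) = (4/3)/106 - 1 = (1/106)*(4/3) - 1 = 2/159 - 1 = -157/159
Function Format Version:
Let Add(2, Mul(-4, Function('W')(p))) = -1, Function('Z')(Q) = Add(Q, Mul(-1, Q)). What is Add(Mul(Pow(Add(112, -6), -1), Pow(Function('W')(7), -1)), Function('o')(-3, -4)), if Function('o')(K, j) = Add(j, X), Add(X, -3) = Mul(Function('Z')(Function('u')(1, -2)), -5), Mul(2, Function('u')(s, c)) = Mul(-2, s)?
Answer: Rational(-157, 159) ≈ -0.98742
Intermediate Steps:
Function('u')(s, c) = Mul(-1, s) (Function('u')(s, c) = Mul(Rational(1, 2), Mul(-2, s)) = Mul(-1, s))
Function('Z')(Q) = 0
Function('W')(p) = Rational(3, 4) (Function('W')(p) = Add(Rational(1, 2), Mul(Rational(-1, 4), -1)) = Add(Rational(1, 2), Rational(1, 4)) = Rational(3, 4))
X = 3 (X = Add(3, Mul(0, -5)) = Add(3, 0) = 3)
Function('o')(K, j) = Add(3, j) (Function('o')(K, j) = Add(j, 3) = Add(3, j))
Add(Mul(Pow(Add(112, -6), -1), Pow(Function('W')(7), -1)), Function('o')(-3, -4)) = Add(Mul(Pow(Add(112, -6), -1), Pow(Rational(3, 4), -1)), Add(3, -4)) = Add(Mul(Pow(106, -1), Rational(4, 3)), -1) = Add(Mul(Rational(1, 106), Rational(4, 3)), -1) = Add(Rational(2, 159), -1) = Rational(-157, 159)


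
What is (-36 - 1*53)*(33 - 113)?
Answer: 7120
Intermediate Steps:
(-36 - 1*53)*(33 - 113) = (-36 - 53)*(-80) = -89*(-80) = 7120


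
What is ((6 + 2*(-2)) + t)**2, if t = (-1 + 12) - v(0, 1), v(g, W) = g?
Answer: 169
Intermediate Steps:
t = 11 (t = (-1 + 12) - 1*0 = 11 + 0 = 11)
((6 + 2*(-2)) + t)**2 = ((6 + 2*(-2)) + 11)**2 = ((6 - 4) + 11)**2 = (2 + 11)**2 = 13**2 = 169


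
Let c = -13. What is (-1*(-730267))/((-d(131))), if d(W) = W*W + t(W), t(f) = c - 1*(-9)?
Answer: -730267/17157 ≈ -42.564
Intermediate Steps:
t(f) = -4 (t(f) = -13 - 1*(-9) = -13 + 9 = -4)
d(W) = -4 + W**2 (d(W) = W*W - 4 = W**2 - 4 = -4 + W**2)
(-1*(-730267))/((-d(131))) = (-1*(-730267))/((-(-4 + 131**2))) = 730267/((-(-4 + 17161))) = 730267/((-1*17157)) = 730267/(-17157) = 730267*(-1/17157) = -730267/17157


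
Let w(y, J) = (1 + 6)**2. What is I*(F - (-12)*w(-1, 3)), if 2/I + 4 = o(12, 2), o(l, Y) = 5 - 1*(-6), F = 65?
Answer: 1306/7 ≈ 186.57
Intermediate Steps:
o(l, Y) = 11 (o(l, Y) = 5 + 6 = 11)
I = 2/7 (I = 2/(-4 + 11) = 2/7 ≈ 0.28571)
w(y, J) = 49 (w(y, J) = 7**2 = 49)
I*(F - (-12)*w(-1, 3)) = 2*(65 - (-12)*49)/7 = 2*(65 - 12*(-49))/7 = 2*(65 + 588)/7 = (2/7)*653 = 1306/7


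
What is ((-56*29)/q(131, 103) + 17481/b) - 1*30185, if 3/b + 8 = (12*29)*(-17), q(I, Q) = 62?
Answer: -1071030135/31 ≈ -3.4549e+7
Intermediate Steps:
b = -3/5924 (b = 3/(-8 + (12*29)*(-17)) = 3/(-8 + 348*(-17)) = 3/(-8 - 5916) = 3/(-5924) = 3*(-1/5924) = -3/5924 ≈ -0.00050641)
((-56*29)/q(131, 103) + 17481/b) - 1*30185 = (-56*29/62 + 17481/(-3/5924)) - 1*30185 = (-1624*1/62 + 17481*(-5924/3)) - 30185 = (-812/31 - 34519148) - 30185 = -1070094400/31 - 30185 = -1071030135/31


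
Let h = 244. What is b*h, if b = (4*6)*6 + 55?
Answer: 48556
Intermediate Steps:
b = 199 (b = 24*6 + 55 = 144 + 55 = 199)
b*h = 199*244 = 48556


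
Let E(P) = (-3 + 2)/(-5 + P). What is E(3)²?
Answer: ¼ ≈ 0.25000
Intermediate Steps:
E(P) = -1/(-5 + P)
E(3)² = (-1/(-5 + 3))² = (-1/(-2))² = (-1*(-½))² = (½)² = ¼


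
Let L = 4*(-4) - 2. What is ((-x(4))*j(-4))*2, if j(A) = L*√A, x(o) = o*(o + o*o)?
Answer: 5760*I ≈ 5760.0*I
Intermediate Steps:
L = -18 (L = -16 - 2 = -18)
x(o) = o*(o + o²)
j(A) = -18*√A
((-x(4))*j(-4))*2 = ((-4²*(1 + 4))*(-36*I))*2 = ((-16*5)*(-36*I))*2 = ((-1*80)*(-36*I))*2 = -(-2880)*I*2 = (2880*I)*2 = 5760*I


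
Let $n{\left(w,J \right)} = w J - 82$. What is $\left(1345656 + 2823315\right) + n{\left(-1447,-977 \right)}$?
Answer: $5582608$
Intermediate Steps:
$n{\left(w,J \right)} = -82 + J w$ ($n{\left(w,J \right)} = J w - 82 = -82 + J w$)
$\left(1345656 + 2823315\right) + n{\left(-1447,-977 \right)} = \left(1345656 + 2823315\right) - -1413637 = 4168971 + \left(-82 + 1413719\right) = 4168971 + 1413637 = 5582608$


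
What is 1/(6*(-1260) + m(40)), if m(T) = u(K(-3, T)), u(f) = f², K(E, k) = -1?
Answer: -1/7559 ≈ -0.00013229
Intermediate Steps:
m(T) = 1 (m(T) = (-1)² = 1)
1/(6*(-1260) + m(40)) = 1/(6*(-1260) + 1) = 1/(-7560 + 1) = 1/(-7559) = -1/7559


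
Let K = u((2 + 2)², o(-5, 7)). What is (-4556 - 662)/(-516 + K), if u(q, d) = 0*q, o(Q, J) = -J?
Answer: 2609/258 ≈ 10.112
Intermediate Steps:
u(q, d) = 0
K = 0
(-4556 - 662)/(-516 + K) = (-4556 - 662)/(-516 + 0) = -5218/(-516) = -5218*(-1/516) = 2609/258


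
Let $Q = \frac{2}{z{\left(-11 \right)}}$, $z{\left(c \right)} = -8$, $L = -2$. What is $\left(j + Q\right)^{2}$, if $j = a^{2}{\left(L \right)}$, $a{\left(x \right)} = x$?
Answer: $\frac{225}{16} \approx 14.063$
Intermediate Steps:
$Q = - \frac{1}{4}$ ($Q = \frac{2}{-8} = 2 \left(- \frac{1}{8}\right) = - \frac{1}{4} \approx -0.25$)
$j = 4$ ($j = \left(-2\right)^{2} = 4$)
$\left(j + Q\right)^{2} = \left(4 - \frac{1}{4}\right)^{2} = \left(\frac{15}{4}\right)^{2} = \frac{225}{16}$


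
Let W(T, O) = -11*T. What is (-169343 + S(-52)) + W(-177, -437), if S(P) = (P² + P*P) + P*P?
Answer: -159284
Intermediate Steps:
S(P) = 3*P² (S(P) = (P² + P²) + P² = 2*P² + P² = 3*P²)
(-169343 + S(-52)) + W(-177, -437) = (-169343 + 3*(-52)²) - 11*(-177) = (-169343 + 3*2704) + 1947 = (-169343 + 8112) + 1947 = -161231 + 1947 = -159284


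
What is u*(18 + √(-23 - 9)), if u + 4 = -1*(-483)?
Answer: 8622 + 1916*I*√2 ≈ 8622.0 + 2709.6*I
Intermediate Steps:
u = 479 (u = -4 - 1*(-483) = -4 + 483 = 479)
u*(18 + √(-23 - 9)) = 479*(18 + √(-23 - 9)) = 479*(18 + √(-32)) = 479*(18 + 4*I*√2) = 8622 + 1916*I*√2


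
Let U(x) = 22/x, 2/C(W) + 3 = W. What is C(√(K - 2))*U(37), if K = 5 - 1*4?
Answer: -66/185 - 22*I/185 ≈ -0.35676 - 0.11892*I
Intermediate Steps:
K = 1 (K = 5 - 4 = 1)
C(W) = 2/(-3 + W)
C(√(K - 2))*U(37) = (2/(-3 + √(1 - 2)))*(22/37) = (2/(-3 + √(-1)))*(22*(1/37)) = (2/(-3 + I))*(22/37) = (2*((-3 - I)/10))*(22/37) = ((-3 - I)/5)*(22/37) = 22*(-3 - I)/185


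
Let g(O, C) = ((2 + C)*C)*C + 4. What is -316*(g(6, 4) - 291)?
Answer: 60356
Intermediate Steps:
g(O, C) = 4 + C²*(2 + C) (g(O, C) = (C*(2 + C))*C + 4 = C²*(2 + C) + 4 = 4 + C²*(2 + C))
-316*(g(6, 4) - 291) = -316*((4 + 4³ + 2*4²) - 291) = -316*((4 + 64 + 2*16) - 291) = -316*((4 + 64 + 32) - 291) = -316*(100 - 291) = -316*(-191) = 60356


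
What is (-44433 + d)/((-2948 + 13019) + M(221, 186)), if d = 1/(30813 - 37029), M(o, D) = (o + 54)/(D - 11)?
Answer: -276195529/62611104 ≈ -4.4113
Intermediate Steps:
M(o, D) = (54 + o)/(-11 + D)
d = -1/6216 (d = 1/(-6216) = -1/6216 ≈ -0.00016088)
(-44433 + d)/((-2948 + 13019) + M(221, 186)) = (-44433 - 1/6216)/((-2948 + 13019) + (54 + 221)/(-11 + 186)) = -276195529/(6216*(10071 + 275/175)) = -276195529/(6216*(10071 + (1/175)*275)) = -276195529/(6216*(10071 + 11/7)) = -276195529/(6216*70508/7) = -276195529/6216*7/70508 = -276195529/62611104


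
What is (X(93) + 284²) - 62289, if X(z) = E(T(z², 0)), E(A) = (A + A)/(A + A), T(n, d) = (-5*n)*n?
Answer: 18368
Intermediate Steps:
T(n, d) = -5*n²
E(A) = 1 (E(A) = (2*A)/((2*A)) = (2*A)*(1/(2*A)) = 1)
X(z) = 1
(X(93) + 284²) - 62289 = (1 + 284²) - 62289 = (1 + 80656) - 62289 = 80657 - 62289 = 18368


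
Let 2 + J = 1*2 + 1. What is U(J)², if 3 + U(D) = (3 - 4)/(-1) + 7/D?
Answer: 25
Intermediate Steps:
J = 1 (J = -2 + (1*2 + 1) = -2 + (2 + 1) = -2 + 3 = 1)
U(D) = -2 + 7/D (U(D) = -3 + ((3 - 4)/(-1) + 7/D) = -3 + (-1*(-1) + 7/D) = -3 + (1 + 7/D) = -2 + 7/D)
U(J)² = (-2 + 7/1)² = (-2 + 7*1)² = (-2 + 7)² = 5² = 25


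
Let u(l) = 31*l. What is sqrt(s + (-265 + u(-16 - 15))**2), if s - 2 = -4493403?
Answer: 5*I*sqrt(119613) ≈ 1729.3*I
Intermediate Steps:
s = -4493401 (s = 2 - 4493403 = -4493401)
sqrt(s + (-265 + u(-16 - 15))**2) = sqrt(-4493401 + (-265 + 31*(-16 - 15))**2) = sqrt(-4493401 + (-265 + 31*(-31))**2) = sqrt(-4493401 + (-265 - 961)**2) = sqrt(-4493401 + (-1226)**2) = sqrt(-4493401 + 1503076) = sqrt(-2990325) = 5*I*sqrt(119613)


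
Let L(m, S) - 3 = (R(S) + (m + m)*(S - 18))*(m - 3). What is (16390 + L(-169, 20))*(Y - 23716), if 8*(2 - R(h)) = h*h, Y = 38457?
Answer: 2077316461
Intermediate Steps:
R(h) = 2 - h**2/8 (R(h) = 2 - h*h/8 = 2 - h**2/8)
L(m, S) = 3 + (-3 + m)*(2 - S**2/8 + 2*m*(-18 + S)) (L(m, S) = 3 + ((2 - S**2/8) + (m + m)*(S - 18))*(m - 3) = 3 + ((2 - S**2/8) + (2*m)*(-18 + S))*(-3 + m) = 3 + ((2 - S**2/8) + 2*m*(-18 + S))*(-3 + m) = 3 + (2 - S**2/8 + 2*m*(-18 + S))*(-3 + m) = 3 + (-3 + m)*(2 - S**2/8 + 2*m*(-18 + S)))
(16390 + L(-169, 20))*(Y - 23716) = (16390 + (-3 - 36*(-169)**2 + 110*(-169) + (3/8)*20**2 - 6*20*(-169) + 2*20*(-169)**2 - 1/8*(-169)*20**2))*(38457 - 23716) = (16390 + (-3 - 36*28561 - 18590 + (3/8)*400 + 20280 + 2*20*28561 - 1/8*(-169)*400))*14741 = (16390 + (-3 - 1028196 - 18590 + 150 + 20280 + 1142440 + 8450))*14741 = (16390 + 124531)*14741 = 140921*14741 = 2077316461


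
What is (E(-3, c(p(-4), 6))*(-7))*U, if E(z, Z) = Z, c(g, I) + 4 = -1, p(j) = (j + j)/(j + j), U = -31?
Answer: -1085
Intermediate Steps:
p(j) = 1 (p(j) = (2*j)/((2*j)) = (2*j)*(1/(2*j)) = 1)
c(g, I) = -5 (c(g, I) = -4 - 1 = -5)
(E(-3, c(p(-4), 6))*(-7))*U = -5*(-7)*(-31) = 35*(-31) = -1085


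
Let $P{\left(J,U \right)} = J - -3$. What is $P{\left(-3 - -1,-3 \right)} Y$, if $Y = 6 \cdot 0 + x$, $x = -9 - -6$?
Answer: $-3$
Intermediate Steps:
$x = -3$ ($x = -9 + 6 = -3$)
$P{\left(J,U \right)} = 3 + J$ ($P{\left(J,U \right)} = J + 3 = 3 + J$)
$Y = -3$ ($Y = 6 \cdot 0 - 3 = 0 - 3 = -3$)
$P{\left(-3 - -1,-3 \right)} Y = \left(3 - 2\right) \left(-3\right) = 1 \left(-3\right) = -3$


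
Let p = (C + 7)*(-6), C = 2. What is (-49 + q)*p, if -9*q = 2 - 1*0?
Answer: 2658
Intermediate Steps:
p = -54 (p = (2 + 7)*(-6) = 9*(-6) = -54)
q = -2/9 (q = -(2 - 1*0)/9 = -(2 + 0)/9 = -⅑*2 = -2/9 ≈ -0.22222)
(-49 + q)*p = (-49 - 2/9)*(-54) = -443/9*(-54) = 2658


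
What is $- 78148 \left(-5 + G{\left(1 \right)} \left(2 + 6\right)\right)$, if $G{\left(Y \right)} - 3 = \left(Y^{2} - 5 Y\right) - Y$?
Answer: $1641108$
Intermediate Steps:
$G{\left(Y \right)} = 3 + Y^{2} - 6 Y$ ($G{\left(Y \right)} = 3 - \left(- Y^{2} + 6 Y\right) = 3 + \left(Y^{2} - 6 Y\right) = 3 + Y^{2} - 6 Y$)
$- 78148 \left(-5 + G{\left(1 \right)} \left(2 + 6\right)\right) = - 78148 \left(-5 + \left(3 + 1^{2} - 6\right) \left(2 + 6\right)\right) = - 78148 \left(-5 + \left(3 + 1 - 6\right) 8\right) = - 78148 \left(-5 - 16\right) = \left(-78148\right) \left(-21\right) = 1641108$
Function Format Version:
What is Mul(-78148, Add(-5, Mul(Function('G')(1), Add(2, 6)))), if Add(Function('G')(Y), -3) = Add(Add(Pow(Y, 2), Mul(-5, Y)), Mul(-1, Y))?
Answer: 1641108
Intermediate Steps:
Function('G')(Y) = Add(3, Pow(Y, 2), Mul(-6, Y)) (Function('G')(Y) = Add(3, Add(Add(Pow(Y, 2), Mul(-5, Y)), Mul(-1, Y))) = Add(3, Add(Pow(Y, 2), Mul(-6, Y))) = Add(3, Pow(Y, 2), Mul(-6, Y)))
Mul(-78148, Add(-5, Mul(Function('G')(1), Add(2, 6)))) = Mul(-78148, Add(-5, Mul(Add(3, Pow(1, 2), Mul(-6, 1)), Add(2, 6)))) = Mul(-78148, Add(-5, Mul(Add(3, 1, -6), 8))) = Mul(-78148, Add(-5, Mul(-2, 8))) = Mul(-78148, Add(-5, -16)) = Mul(-78148, -21) = 1641108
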